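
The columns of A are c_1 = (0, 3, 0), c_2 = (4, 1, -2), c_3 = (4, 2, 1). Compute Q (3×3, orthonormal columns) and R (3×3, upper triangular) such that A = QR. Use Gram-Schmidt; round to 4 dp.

e_1 = c_1/‖c_1‖ = (0, 3, 0)/3.0000 = (0.0000, 1.0000, 0.0000).
r_{12} = e_1·c_2 = 1.0000.
u_2 = c_2 − 1.0000·e_1 = (4.0000, 0.0000, -2.0000).
‖u_2‖ = 4.4721, so e_2 = (0.8944, 0.0000, -0.4472).
r_{13} = e_1·c_3 = 2.0000; r_{23} = e_2·c_3 = 3.1305.
u_3 = c_3 − 2.0000·e_1 − 3.1305·e_2 = (1.2000, 0.0000, 2.4000).
‖u_3‖ = 2.6833, so e_3 = (0.4472, 0.0000, 0.8944).

Q = [[0.0000, 0.8944, 0.4472], [1.0000, 0.0000, 0.0000], [0.0000, -0.4472, 0.8944]], R = [[3.0000, 1.0000, 2.0000], [0.0000, 4.4721, 3.1305], [0.0000, 0.0000, 2.6833]]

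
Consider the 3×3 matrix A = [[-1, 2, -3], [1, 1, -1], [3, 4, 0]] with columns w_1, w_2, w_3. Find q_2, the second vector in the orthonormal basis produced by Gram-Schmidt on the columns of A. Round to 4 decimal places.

q_2 = (0.9487, 0.0000, 0.3162)

w_1 = (-1, 1, 3); ‖w_1‖ = 3.3166, so q_1 = (-0.3015, 0.3015, 0.9045).
q_1·w_2 = (-0.3015)·2 + 0.3015·1 + 0.9045·4 = 3.3166.
u_2 = w_2 − 3.3166·q_1 = (3.0000, 0.0000, 1.0000).
‖u_2‖ = 3.1623, so q_2 = (0.9487, 0.0000, 0.3162).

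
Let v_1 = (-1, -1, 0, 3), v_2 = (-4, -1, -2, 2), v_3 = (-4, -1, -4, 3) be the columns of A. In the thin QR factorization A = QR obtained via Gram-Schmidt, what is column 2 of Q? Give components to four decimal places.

q_2 = (-0.8018, 0.0000, -0.5345, -0.2673)

v_1 = (-1, -1, 0, 3); ‖v_1‖ = 3.3166, so q_1 = (-0.3015, -0.3015, 0.0000, 0.9045).
q_1·v_2 = (-0.3015)·(-4) + (-0.3015)·(-1) + 0.0000·(-2) + 0.9045·2 = 3.3166.
u_2 = v_2 − 3.3166·q_1 = (-3.0000, 0.0000, -2.0000, -1.0000).
‖u_2‖ = 3.7417, so q_2 = (-0.8018, 0.0000, -0.5345, -0.2673).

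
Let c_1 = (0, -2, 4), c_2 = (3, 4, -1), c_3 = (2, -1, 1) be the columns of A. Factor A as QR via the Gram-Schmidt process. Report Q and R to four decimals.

e_1 = c_1/‖c_1‖ = (0, -2, 4)/4.4721 = (0.0000, -0.4472, 0.8944).
r_{12} = e_1·c_2 = -2.6833.
u_2 = c_2 + 2.6833·e_1 = (3.0000, 2.8000, 1.4000).
‖u_2‖ = 4.3359, so e_2 = (0.6919, 0.6458, 0.3229).
r_{13} = e_1·c_3 = 1.3416; r_{23} = e_2·c_3 = 1.0609.
u_3 = c_3 − 1.3416·e_1 − 1.0609·e_2 = (1.2660, -1.0851, -0.5426).
‖u_3‖ = 1.7534, so e_3 = (0.7220, -0.6189, -0.3094).

Q = [[0.0000, 0.6919, 0.7220], [-0.4472, 0.6458, -0.6189], [0.8944, 0.3229, -0.3094]], R = [[4.4721, -2.6833, 1.3416], [0.0000, 4.3359, 1.0609], [0.0000, 0.0000, 1.7534]]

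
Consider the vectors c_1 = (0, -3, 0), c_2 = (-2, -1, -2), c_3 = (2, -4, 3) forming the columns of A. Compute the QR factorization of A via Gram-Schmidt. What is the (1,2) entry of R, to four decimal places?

r_{12} = 1.0000

c_1 = (0, -3, 0); ‖c_1‖ = 3.0000, so q_1 = (0.0000, -1.0000, 0.0000).
r_{12} = q_1·c_2 = 1.0000.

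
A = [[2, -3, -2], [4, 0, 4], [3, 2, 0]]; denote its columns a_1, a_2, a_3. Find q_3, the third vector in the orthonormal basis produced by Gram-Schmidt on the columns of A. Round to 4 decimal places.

q_1 = a_1/‖a_1‖ = (2, 4, 3)/5.3852 = (0.3714, 0.7428, 0.5571).
r_{12} = q_1·a_2 = 0.0000.
u_2 = a_2 + 0.0000·q_1 = (-3.0000, 0.0000, 2.0000).
‖u_2‖ = 3.6056, so q_2 = (-0.8321, 0.0000, 0.5547).
r_{13} = q_1·a_3 = 2.2283; r_{23} = q_2·a_3 = 1.6641.
u_3 = a_3 − 2.2283·q_1 − 1.6641·q_2 = (-1.4430, 2.3448, -2.1645).
‖u_3‖ = 3.5022, so q_3 = (-0.4120, 0.6695, -0.6180).

q_3 = (-0.4120, 0.6695, -0.6180)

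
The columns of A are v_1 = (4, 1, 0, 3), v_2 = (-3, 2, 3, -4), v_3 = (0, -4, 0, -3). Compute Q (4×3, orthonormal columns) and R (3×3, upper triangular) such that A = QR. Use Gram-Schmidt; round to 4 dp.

Q = [[0.7845, 0.0874, 0.5352], [0.1961, 0.6464, -0.6186], [0.0000, 0.6814, 0.2711], [0.5883, -0.3320, -0.5074]], R = [[5.0990, -4.3146, -2.5495], [0.0000, 4.4028, -1.5899], [0.0000, 0.0000, 3.9965]]

e_1 = v_1/‖v_1‖ = (4, 1, 0, 3)/5.0990 = (0.7845, 0.1961, 0.0000, 0.5883).
r_{12} = e_1·v_2 = -4.3146.
u_2 = v_2 + 4.3146·e_1 = (0.3846, 2.8462, 3.0000, -1.4615).
‖u_2‖ = 4.4028, so e_2 = (0.0874, 0.6464, 0.6814, -0.3320).
r_{13} = e_1·v_3 = -2.5495; r_{23} = e_2·v_3 = -1.5899.
u_3 = v_3 + 2.5495·e_1 + 1.5899·e_2 = (2.1389, -2.4722, 1.0833, -2.0278).
‖u_3‖ = 3.9965, so e_3 = (0.5352, -0.6186, 0.2711, -0.5074).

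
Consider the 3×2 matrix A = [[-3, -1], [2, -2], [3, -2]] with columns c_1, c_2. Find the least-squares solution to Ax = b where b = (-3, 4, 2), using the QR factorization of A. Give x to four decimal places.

q_1 = c_1/‖c_1‖ = (-3, 2, 3)/4.6904 = (-0.6396, 0.4264, 0.6396).
r_{12} = q_1·c_2 = -1.4924.
u_2 = c_2 + 1.4924·q_1 = (-1.9545, -1.3636, -1.0455).
‖u_2‖ = 2.6024, so q_2 = (-0.7510, -0.5240, -0.4017).
Qᵀb = (4.9036, -0.6462).
Back-substitute: x_2 = -0.6462/2.6024 = -0.2483.
x_1 = (4.9036 + 1.4924·(-0.2483))/4.6904 = 0.9664.

x = (0.9664, -0.2483)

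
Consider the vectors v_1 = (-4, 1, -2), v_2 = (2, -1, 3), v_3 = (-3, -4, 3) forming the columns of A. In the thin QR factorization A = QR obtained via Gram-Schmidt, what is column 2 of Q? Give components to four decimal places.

q_2 = (-0.4729, -0.1576, 0.8669)

v_1 = (-4, 1, -2); ‖v_1‖ = 4.5826, so q_1 = (-0.8729, 0.2182, -0.4364).
q_1·v_2 = (-0.8729)·2 + 0.2182·(-1) + (-0.4364)·3 = -3.2733.
u_2 = v_2 + 3.2733·q_1 = (-0.8571, -0.2857, 1.5714).
‖u_2‖ = 1.8127, so q_2 = (-0.4729, -0.1576, 0.8669).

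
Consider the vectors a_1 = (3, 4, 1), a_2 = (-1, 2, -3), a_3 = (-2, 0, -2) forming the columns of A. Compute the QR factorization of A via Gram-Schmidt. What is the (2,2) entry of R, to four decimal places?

r_{22} = 3.7210

e_1 = a_1/‖a_1‖ = (3, 4, 1)/5.0990 = (0.5883, 0.7845, 0.1961).
r_{12} = e_1·a_2 = 0.3922.
u_2 = a_2 − 0.3922·e_1 = (-1.2308, 1.6923, -3.0769).
r_{22} = ‖u_2‖ = 3.7210.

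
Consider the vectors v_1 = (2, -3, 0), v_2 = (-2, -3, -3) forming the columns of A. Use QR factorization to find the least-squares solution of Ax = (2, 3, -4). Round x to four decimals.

v_1 = (2, -3, 0); ‖v_1‖ = 3.6056, so e_1 = (0.5547, -0.8321, 0.0000).
e_1·v_2 = 0.5547·(-2) + (-0.8321)·(-3) + 0.0000·(-3) = 1.3868.
u_2 = v_2 − 1.3868·e_1 = (-2.7692, -1.8462, -3.0000).
‖u_2‖ = 4.4807, so e_2 = (-0.6180, -0.4120, -0.6695).
Qᵀb = (-1.3868, 0.2060).
Back-substitute: x_2 = 0.2060/4.4807 = 0.0460.
x_1 = (-1.3868 − 1.3868·0.0460)/3.6056 = -0.4023.

x = (-0.4023, 0.0460)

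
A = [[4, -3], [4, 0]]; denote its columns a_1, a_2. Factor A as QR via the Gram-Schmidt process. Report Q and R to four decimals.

a_1 = (4, 4); ‖a_1‖ = 5.6569, so e_1 = (0.7071, 0.7071).
e_1·a_2 = 0.7071·(-3) + 0.7071·0 = -2.1213.
u_2 = a_2 + 2.1213·e_1 = (-1.5000, 1.5000).
‖u_2‖ = 2.1213, so e_2 = (-0.7071, 0.7071).

Q = [[0.7071, -0.7071], [0.7071, 0.7071]], R = [[5.6569, -2.1213], [0.0000, 2.1213]]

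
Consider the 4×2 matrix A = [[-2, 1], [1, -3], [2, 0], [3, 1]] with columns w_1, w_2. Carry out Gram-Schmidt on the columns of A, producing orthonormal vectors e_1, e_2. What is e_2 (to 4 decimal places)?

e_1 = w_1/‖w_1‖ = (-2, 1, 2, 3)/4.2426 = (-0.4714, 0.2357, 0.4714, 0.7071).
r_{12} = e_1·w_2 = -0.4714.
u_2 = w_2 + 0.4714·e_1 = (0.7778, -2.8889, 0.2222, 1.3333).
‖u_2‖ = 3.2830, so e_2 = (0.2369, -0.8800, 0.0677, 0.4061).

e_2 = (0.2369, -0.8800, 0.0677, 0.4061)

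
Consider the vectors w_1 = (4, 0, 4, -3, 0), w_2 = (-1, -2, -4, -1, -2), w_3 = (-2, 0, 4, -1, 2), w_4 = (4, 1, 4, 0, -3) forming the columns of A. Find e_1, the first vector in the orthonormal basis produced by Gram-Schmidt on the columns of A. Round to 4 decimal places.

e_1 = (0.6247, 0.0000, 0.6247, -0.4685, 0.0000)

w_1 = (4, 0, 4, -3, 0); ‖w_1‖ = 6.4031, so e_1 = (0.6247, 0.0000, 0.6247, -0.4685, 0.0000).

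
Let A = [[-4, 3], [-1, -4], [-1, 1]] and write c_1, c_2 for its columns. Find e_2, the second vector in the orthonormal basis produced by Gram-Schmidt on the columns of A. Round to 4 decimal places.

e_2 = (0.2157, -0.9705, 0.1078)

c_1 = (-4, -1, -1); ‖c_1‖ = 4.2426, so e_1 = (-0.9428, -0.2357, -0.2357).
e_1·c_2 = (-0.9428)·3 + (-0.2357)·(-4) + (-0.2357)·1 = -2.1213.
u_2 = c_2 + 2.1213·e_1 = (1.0000, -4.5000, 0.5000).
‖u_2‖ = 4.6368, so e_2 = (0.2157, -0.9705, 0.1078).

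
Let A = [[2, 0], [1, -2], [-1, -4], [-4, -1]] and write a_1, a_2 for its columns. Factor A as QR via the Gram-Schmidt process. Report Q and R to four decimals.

Q = [[0.4264, -0.1240], [0.2132, -0.5165], [-0.2132, -0.8470], [-0.8528, 0.0207]], R = [[4.6904, 1.2792], [0.0000, 4.4004]]

a_1 = (2, 1, -1, -4); ‖a_1‖ = 4.6904, so e_1 = (0.4264, 0.2132, -0.2132, -0.8528).
e_1·a_2 = 0.4264·0 + 0.2132·(-2) + (-0.2132)·(-4) + (-0.8528)·(-1) = 1.2792.
u_2 = a_2 − 1.2792·e_1 = (-0.5455, -2.2727, -3.7273, 0.0909).
‖u_2‖ = 4.4004, so e_2 = (-0.1240, -0.5165, -0.8470, 0.0207).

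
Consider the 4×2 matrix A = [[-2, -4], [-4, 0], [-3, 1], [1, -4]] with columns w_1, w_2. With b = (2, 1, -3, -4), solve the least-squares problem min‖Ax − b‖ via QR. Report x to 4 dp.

x = (-0.1052, 0.1547)

w_1 = (-2, -4, -3, 1); ‖w_1‖ = 5.4772, so e_1 = (-0.3651, -0.7303, -0.5477, 0.1826).
e_1·w_2 = (-0.3651)·(-4) + (-0.7303)·0 + (-0.5477)·1 + 0.1826·(-4) = 0.1826.
u_2 = w_2 − 0.1826·e_1 = (-3.9333, 0.1333, 1.1000, -4.0333).
‖u_2‖ = 5.7417, so e_2 = (-0.6851, 0.0232, 0.1916, -0.7025).
Qᵀb = (-0.5477, 0.8882).
Back-substitute: x_2 = 0.8882/5.7417 = 0.1547.
x_1 = (-0.5477 − 0.1826·0.1547)/5.4772 = -0.1052.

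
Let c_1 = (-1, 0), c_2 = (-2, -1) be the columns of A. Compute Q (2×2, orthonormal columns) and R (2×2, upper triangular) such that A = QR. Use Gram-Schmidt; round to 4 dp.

Q = [[-1.0000, 0.0000], [0.0000, -1.0000]], R = [[1.0000, 2.0000], [0.0000, 1.0000]]

c_1 = (-1, 0); ‖c_1‖ = 1.0000, so e_1 = (-1.0000, 0.0000).
e_1·c_2 = (-1.0000)·(-2) + 0.0000·(-1) = 2.0000.
u_2 = c_2 − 2.0000·e_1 = (0.0000, -1.0000).
‖u_2‖ = 1.0000, so e_2 = (0.0000, -1.0000).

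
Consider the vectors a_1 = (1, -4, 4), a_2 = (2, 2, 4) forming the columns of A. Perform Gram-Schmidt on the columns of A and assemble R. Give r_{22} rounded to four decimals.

a_1 = (1, -4, 4); ‖a_1‖ = 5.7446, so q_1 = (0.1741, -0.6963, 0.6963).
q_1·a_2 = 0.1741·2 + (-0.6963)·2 + 0.6963·4 = 1.7408.
u_2 = a_2 − 1.7408·q_1 = (1.6970, 3.2121, 2.7879).
r_{22} = ‖u_2‖ = 4.5793.

r_{22} = 4.5793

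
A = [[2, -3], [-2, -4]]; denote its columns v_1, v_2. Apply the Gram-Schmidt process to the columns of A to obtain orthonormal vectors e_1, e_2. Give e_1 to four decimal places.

v_1 = (2, -2); ‖v_1‖ = 2.8284, so e_1 = (0.7071, -0.7071).

e_1 = (0.7071, -0.7071)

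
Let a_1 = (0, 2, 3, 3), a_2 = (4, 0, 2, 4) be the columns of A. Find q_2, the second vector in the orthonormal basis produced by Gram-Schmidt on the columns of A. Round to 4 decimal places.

q_1 = a_1/‖a_1‖ = (0, 2, 3, 3)/4.6904 = (0.0000, 0.4264, 0.6396, 0.6396).
r_{12} = q_1·a_2 = 3.8376.
u_2 = a_2 − 3.8376·q_1 = (4.0000, -1.6364, -0.4545, 1.5455).
‖u_2‖ = 4.6122, so q_2 = (0.8673, -0.3548, -0.0986, 0.3351).

q_2 = (0.8673, -0.3548, -0.0986, 0.3351)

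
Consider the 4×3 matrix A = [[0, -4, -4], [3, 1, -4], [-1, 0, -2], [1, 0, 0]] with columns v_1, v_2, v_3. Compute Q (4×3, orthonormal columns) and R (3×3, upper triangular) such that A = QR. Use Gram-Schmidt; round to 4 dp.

Q = [[0.0000, -0.9944, -0.0978], [0.9045, 0.0452, -0.3913], [-0.3015, 0.0678, -0.8591], [0.3015, -0.0678, 0.3149]], R = [[3.3166, 0.9045, -3.0151], [0.0000, 4.0227, 3.6611], [0.0000, 0.0000, 3.6750]]

v_1 = (0, 3, -1, 1); ‖v_1‖ = 3.3166, so e_1 = (0.0000, 0.9045, -0.3015, 0.3015).
e_1·v_2 = 0.0000·(-4) + 0.9045·1 + (-0.3015)·0 + 0.3015·0 = 0.9045.
u_2 = v_2 − 0.9045·e_1 = (-4.0000, 0.1818, 0.2727, -0.2727).
‖u_2‖ = 4.0227, so e_2 = (-0.9944, 0.0452, 0.0678, -0.0678).
e_1·v_3 = 0.0000·(-4) + 0.9045·(-4) + (-0.3015)·(-2) + 0.3015·0 = -3.0151; e_2·v_3 = (-0.9944)·(-4) + 0.0452·(-4) + 0.0678·(-2) + (-0.0678)·0 = 3.6611.
u_3 = v_3 + 3.0151·e_1 − 3.6611·e_2 = (-0.3596, -1.4382, -3.1573, 1.1573).
‖u_3‖ = 3.6750, so e_3 = (-0.0978, -0.3913, -0.8591, 0.3149).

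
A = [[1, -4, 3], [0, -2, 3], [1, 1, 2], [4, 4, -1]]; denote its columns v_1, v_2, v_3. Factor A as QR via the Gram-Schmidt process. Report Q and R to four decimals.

Q = [[0.2357, -0.8987, -0.2205], [0.0000, -0.3806, 0.5513], [0.2357, 0.0529, 0.7918], [0.9428, 0.2115, -0.1428]], R = [[4.2426, 3.0641, 0.2357], [0.0000, 5.2546, -3.9436], [0.0000, 0.0000, 2.7189]]

e_1 = v_1/‖v_1‖ = (1, 0, 1, 4)/4.2426 = (0.2357, 0.0000, 0.2357, 0.9428).
r_{12} = e_1·v_2 = 3.0641.
u_2 = v_2 − 3.0641·e_1 = (-4.7222, -2.0000, 0.2778, 1.1111).
‖u_2‖ = 5.2546, so e_2 = (-0.8987, -0.3806, 0.0529, 0.2115).
r_{13} = e_1·v_3 = 0.2357; r_{23} = e_2·v_3 = -3.9436.
u_3 = v_3 − 0.2357·e_1 + 3.9436·e_2 = (-0.5996, 1.4990, 2.1529, -0.3883).
‖u_3‖ = 2.7189, so e_3 = (-0.2205, 0.5513, 0.7918, -0.1428).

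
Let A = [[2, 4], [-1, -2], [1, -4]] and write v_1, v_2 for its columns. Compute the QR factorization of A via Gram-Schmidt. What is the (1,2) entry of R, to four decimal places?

v_1 = (2, -1, 1); ‖v_1‖ = 2.4495, so q_1 = (0.8165, -0.4082, 0.4082).
r_{12} = q_1·v_2 = 2.4495.

r_{12} = 2.4495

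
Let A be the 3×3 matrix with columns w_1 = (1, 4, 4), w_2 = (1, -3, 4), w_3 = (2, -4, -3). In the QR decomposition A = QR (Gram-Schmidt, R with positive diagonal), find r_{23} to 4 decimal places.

r_{23} = 1.1822

w_1 = (1, 4, 4); ‖w_1‖ = 5.7446, so e_1 = (0.1741, 0.6963, 0.6963).
e_1·w_2 = 0.1741·1 + 0.6963·(-3) + 0.6963·4 = 0.8704.
u_2 = w_2 − 0.8704·e_1 = (0.8485, -3.6061, 3.3939).
‖u_2‖ = 5.0242, so e_2 = (0.1689, -0.7177, 0.6755).
r_{23} = e_2·w_3 = 1.1822.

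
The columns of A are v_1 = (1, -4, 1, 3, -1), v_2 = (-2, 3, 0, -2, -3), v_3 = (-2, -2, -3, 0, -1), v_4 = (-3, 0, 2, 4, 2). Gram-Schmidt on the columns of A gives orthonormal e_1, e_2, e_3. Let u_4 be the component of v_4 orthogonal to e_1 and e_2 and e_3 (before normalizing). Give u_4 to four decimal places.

e_1 = v_1/‖v_1‖ = (1, -4, 1, 3, -1)/5.2915 = (0.1890, -0.7559, 0.1890, 0.5669, -0.1890).
r_{12} = e_1·v_2 = -3.2127.
u_2 = v_2 + 3.2127·e_1 = (-1.3929, 0.5714, 0.6071, -0.1786, -3.6071).
‖u_2‖ = 3.9596, so e_2 = (-0.3518, 0.1443, 0.1533, -0.0451, -0.9110).
r_{13} = e_1·v_3 = 0.7559; r_{23} = e_2·v_3 = 0.8659.
u_3 = v_3 − 0.7559·e_1 − 0.8659·e_2 = (-1.8383, -1.5535, -3.2756, -0.3895, -0.0683).
‖u_3‖ = 4.0840, so e_3 = (-0.4501, -0.3804, -0.8021, -0.0954, -0.0167).
r_{14} = e_1·v_4 = 1.7008; r_{24} = e_2·v_4 = -0.6404; r_{34} = e_3·v_4 = -0.6688.
u_4 = v_4 − 1.7008·e_1 + 0.6404·e_2 + 0.6688·e_3 = (-3.8477, 1.1237, 1.2404, 2.9430, 1.7269).

u_4 = (-3.8477, 1.1237, 1.2404, 2.9430, 1.7269)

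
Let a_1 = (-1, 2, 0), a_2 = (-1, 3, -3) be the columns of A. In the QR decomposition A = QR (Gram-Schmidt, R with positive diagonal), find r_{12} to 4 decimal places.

r_{12} = 3.1305

a_1 = (-1, 2, 0); ‖a_1‖ = 2.2361, so e_1 = (-0.4472, 0.8944, 0.0000).
r_{12} = e_1·a_2 = 3.1305.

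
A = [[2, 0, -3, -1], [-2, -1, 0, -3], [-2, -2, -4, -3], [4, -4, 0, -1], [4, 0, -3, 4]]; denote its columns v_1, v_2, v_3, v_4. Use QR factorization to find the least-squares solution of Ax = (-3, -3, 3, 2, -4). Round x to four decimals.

x = (-0.9042, -1.4587, 0.2856, 0.6388)

v_1 = (2, -2, -2, 4, 4); ‖v_1‖ = 6.6332, so q_1 = (0.3015, -0.3015, -0.3015, 0.6030, 0.6030).
q_1·v_2 = 0.3015·0 + (-0.3015)·(-1) + (-0.3015)·(-2) + 0.6030·(-4) + 0.6030·0 = -1.5076.
u_2 = v_2 + 1.5076·q_1 = (0.4545, -1.4545, -2.4545, -3.0909, 0.9091).
‖u_2‖ = 4.3275, so q_2 = (0.1050, -0.3361, -0.5672, -0.7142, 0.2101).
q_1·v_3 = 0.3015·(-3) + (-0.3015)·0 + (-0.3015)·(-4) + 0.6030·0 + 0.6030·(-3) = -1.5076; q_2·v_3 = 0.1050·(-3) + (-0.3361)·0 + (-0.5672)·(-4) + (-0.7142)·0 + 0.2101·(-3) = 1.3235.
u_3 = v_3 + 1.5076·q_1 − 1.3235·q_2 = (-2.6845, -0.0097, -3.7039, 1.8544, -2.3689).
‖u_3‖ = 5.4750, so q_3 = (-0.4903, -0.0018, -0.6765, 0.3387, -0.4327).
q_1·v_4 = 0.3015·(-1) + (-0.3015)·(-3) + (-0.3015)·(-3) + 0.6030·(-1) + 0.6030·4 = 3.3166; q_2·v_4 = 0.1050·(-1) + (-0.3361)·(-3) + (-0.5672)·(-3) + (-0.7142)·(-1) + 0.2101·4 = 4.1594; q_3·v_4 = (-0.4903)·(-1) + (-0.0018)·(-3) + (-0.6765)·(-3) + 0.3387·(-1) + (-0.4327)·4 = 0.4557.
u_4 = v_4 − 3.3166·q_1 − 4.1594·q_2 − 0.4557·q_3 = (-2.2134, -0.6011, 0.6675, -0.1835, 1.3234).
‖u_4‖ = 2.7370, so q_4 = (-0.8087, -0.2196, 0.2439, -0.0670, 0.4835).
Qᵀb = (-2.1106, -3.2771, 1.8549, 1.7485).
Back-substitute: x_4 = 1.7485/2.7370 = 0.6388.
x_3 = (1.8549 − 0.4557·0.6388)/5.4750 = 0.2856.
x_2 = (-3.2771 − 1.3235·0.2856 − 4.1594·0.6388)/4.3275 = -1.4587.
x_1 = (-2.1106 + 1.5076·(-1.4587) + 1.5076·0.2856 − 3.3166·0.6388)/6.6332 = -0.9042.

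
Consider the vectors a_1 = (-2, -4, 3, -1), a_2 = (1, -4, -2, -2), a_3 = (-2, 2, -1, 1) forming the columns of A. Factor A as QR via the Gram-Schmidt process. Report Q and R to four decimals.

a_1 = (-2, -4, 3, -1); ‖a_1‖ = 5.4772, so q_1 = (-0.3651, -0.7303, 0.5477, -0.1826).
q_1·a_2 = (-0.3651)·1 + (-0.7303)·(-4) + 0.5477·(-2) + (-0.1826)·(-2) = 1.8257.
u_2 = a_2 − 1.8257·q_1 = (1.6667, -2.6667, -3.0000, -1.6667).
‖u_2‖ = 4.6547, so q_2 = (0.3581, -0.5729, -0.6445, -0.3581).
q_1·a_3 = (-0.3651)·(-2) + (-0.7303)·2 + 0.5477·(-1) + (-0.1826)·1 = -1.4606; q_2·a_3 = 0.3581·(-2) + (-0.5729)·2 + (-0.6445)·(-1) + (-0.3581)·1 = -1.5755.
u_3 = a_3 + 1.4606·q_1 + 1.5755·q_2 = (-1.9692, 0.0308, -1.2154, 0.1692).
‖u_3‖ = 2.3205, so q_3 = (-0.8486, 0.0133, -0.5238, 0.0729).

Q = [[-0.3651, 0.3581, -0.8486], [-0.7303, -0.5729, 0.0133], [0.5477, -0.6445, -0.5238], [-0.1826, -0.3581, 0.0729]], R = [[5.4772, 1.8257, -1.4606], [0.0000, 4.6547, -1.5755], [0.0000, 0.0000, 2.3205]]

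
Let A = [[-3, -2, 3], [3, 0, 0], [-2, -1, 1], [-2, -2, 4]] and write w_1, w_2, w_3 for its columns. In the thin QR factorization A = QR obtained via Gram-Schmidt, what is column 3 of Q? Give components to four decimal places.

e_3 = (-0.3162, -0.3162, -0.6325, 0.6325)

w_1 = (-3, 3, -2, -2); ‖w_1‖ = 5.0990, so e_1 = (-0.5883, 0.5883, -0.3922, -0.3922).
e_1·w_2 = (-0.5883)·(-2) + 0.5883·0 + (-0.3922)·(-1) + (-0.3922)·(-2) = 2.3534.
u_2 = w_2 − 2.3534·e_1 = (-0.6154, -1.3846, -0.0769, -1.0769).
‖u_2‖ = 1.8605, so e_2 = (-0.3308, -0.7442, -0.0413, -0.5788).
e_1·w_3 = (-0.5883)·3 + 0.5883·0 + (-0.3922)·1 + (-0.3922)·4 = -3.7262; e_2·w_3 = (-0.3308)·3 + (-0.7442)·0 + (-0.0413)·1 + (-0.5788)·4 = -3.3489.
u_3 = w_3 + 3.7262·e_1 + 3.3489·e_2 = (-0.3000, -0.3000, -0.6000, 0.6000).
‖u_3‖ = 0.9487, so e_3 = (-0.3162, -0.3162, -0.6325, 0.6325).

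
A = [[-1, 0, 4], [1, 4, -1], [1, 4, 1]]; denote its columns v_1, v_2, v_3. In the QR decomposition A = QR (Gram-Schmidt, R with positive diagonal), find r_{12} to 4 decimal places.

r_{12} = 4.6188

v_1 = (-1, 1, 1); ‖v_1‖ = 1.7321, so e_1 = (-0.5774, 0.5774, 0.5774).
r_{12} = e_1·v_2 = 4.6188.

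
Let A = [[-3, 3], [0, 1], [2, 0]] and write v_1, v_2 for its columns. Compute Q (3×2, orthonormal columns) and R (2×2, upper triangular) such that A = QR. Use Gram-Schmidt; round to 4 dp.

Q = [[-0.8321, 0.4755], [0.0000, 0.5151], [0.5547, 0.7132]], R = [[3.6056, -2.4962], [0.0000, 1.9415]]

e_1 = v_1/‖v_1‖ = (-3, 0, 2)/3.6056 = (-0.8321, 0.0000, 0.5547).
r_{12} = e_1·v_2 = -2.4962.
u_2 = v_2 + 2.4962·e_1 = (0.9231, 1.0000, 1.3846).
‖u_2‖ = 1.9415, so e_2 = (0.4755, 0.5151, 0.7132).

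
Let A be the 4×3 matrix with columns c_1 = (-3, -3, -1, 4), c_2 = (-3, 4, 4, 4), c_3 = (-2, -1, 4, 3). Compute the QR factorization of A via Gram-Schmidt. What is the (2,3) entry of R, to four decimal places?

r_{23} = 3.4657

c_1 = (-3, -3, -1, 4); ‖c_1‖ = 5.9161, so q_1 = (-0.5071, -0.5071, -0.1690, 0.6761).
q_1·c_2 = (-0.5071)·(-3) + (-0.5071)·4 + (-0.1690)·4 + 0.6761·4 = 1.5213.
u_2 = c_2 − 1.5213·q_1 = (-2.2286, 4.7714, 4.2571, 2.9714).
‖u_2‖ = 7.3950, so q_2 = (-0.3014, 0.6452, 0.5757, 0.4018).
r_{23} = q_2·c_3 = 3.4657.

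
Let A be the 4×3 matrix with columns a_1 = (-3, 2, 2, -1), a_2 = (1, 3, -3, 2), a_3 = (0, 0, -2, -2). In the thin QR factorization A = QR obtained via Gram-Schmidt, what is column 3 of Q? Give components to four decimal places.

e_1 = a_1/‖a_1‖ = (-3, 2, 2, -1)/4.2426 = (-0.7071, 0.4714, 0.4714, -0.2357).
r_{12} = e_1·a_2 = -1.1785.
u_2 = a_2 + 1.1785·e_1 = (0.1667, 3.5556, -2.4444, 1.7222).
‖u_2‖ = 4.6488, so e_2 = (0.0359, 0.7648, -0.5258, 0.3705).
r_{13} = e_1·a_3 = -0.4714; r_{23} = e_2·a_3 = 0.3107.
u_3 = a_3 + 0.4714·e_1 − 0.3107·e_2 = (-0.3445, -0.0154, -1.6144, -2.2262).
‖u_3‖ = 2.7715, so e_3 = (-0.1243, -0.0056, -0.5825, -0.8033).

e_3 = (-0.1243, -0.0056, -0.5825, -0.8033)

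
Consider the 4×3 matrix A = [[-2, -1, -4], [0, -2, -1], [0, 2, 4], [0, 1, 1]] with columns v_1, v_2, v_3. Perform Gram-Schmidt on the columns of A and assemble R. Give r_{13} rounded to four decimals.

v_1 = (-2, 0, 0, 0); ‖v_1‖ = 2.0000, so q_1 = (-1.0000, 0.0000, 0.0000, 0.0000).
r_{13} = q_1·v_3 = 4.0000.

r_{13} = 4.0000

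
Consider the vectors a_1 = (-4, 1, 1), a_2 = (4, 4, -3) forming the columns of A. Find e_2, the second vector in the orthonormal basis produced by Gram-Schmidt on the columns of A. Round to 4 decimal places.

e_2 = (0.1249, 0.9054, -0.4059)

a_1 = (-4, 1, 1); ‖a_1‖ = 4.2426, so e_1 = (-0.9428, 0.2357, 0.2357).
e_1·a_2 = (-0.9428)·4 + 0.2357·4 + 0.2357·(-3) = -3.5355.
u_2 = a_2 + 3.5355·e_1 = (0.6667, 4.8333, -2.1667).
‖u_2‖ = 5.3385, so e_2 = (0.1249, 0.9054, -0.4059).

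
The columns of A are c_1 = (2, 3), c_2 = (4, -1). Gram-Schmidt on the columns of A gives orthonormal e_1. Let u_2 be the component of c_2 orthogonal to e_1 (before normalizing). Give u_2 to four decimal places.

c_1 = (2, 3); ‖c_1‖ = 3.6056, so e_1 = (0.5547, 0.8321).
e_1·c_2 = 0.5547·4 + 0.8321·(-1) = 1.3868.
u_2 = c_2 − 1.3868·e_1 = (3.2308, -2.1538).

u_2 = (3.2308, -2.1538)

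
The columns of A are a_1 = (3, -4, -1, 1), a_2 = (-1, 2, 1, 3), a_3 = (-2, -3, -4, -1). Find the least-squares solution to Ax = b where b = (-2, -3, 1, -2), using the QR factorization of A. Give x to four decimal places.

x = (-0.1350, -0.5231, 0.2154)

e_1 = a_1/‖a_1‖ = (3, -4, -1, 1)/5.1962 = (0.5774, -0.7698, -0.1925, 0.1925).
r_{12} = e_1·a_2 = -1.7321.
u_2 = a_2 + 1.7321·e_1 = (0.0000, 0.6667, 0.6667, 3.3333).
‖u_2‖ = 3.4641, so e_2 = (0.0000, 0.1925, 0.1925, 0.9623).
r_{13} = e_1·a_3 = 1.7321; r_{23} = e_2·a_3 = -2.3094.
u_3 = a_3 − 1.7321·e_1 + 2.3094·e_2 = (-3.0000, -1.2222, -3.2222, 0.8889).
‖u_3‖ = 4.6547, so e_3 = (-0.6445, -0.2626, -0.6922, 0.1910).
Qᵀb = (0.5774, -2.3094, 1.0026).
Back-substitute: x_3 = 1.0026/4.6547 = 0.2154.
x_2 = (-2.3094 + 2.3094·0.2154)/3.4641 = -0.5231.
x_1 = (0.5774 + 1.7321·(-0.5231) − 1.7321·0.2154)/5.1962 = -0.1350.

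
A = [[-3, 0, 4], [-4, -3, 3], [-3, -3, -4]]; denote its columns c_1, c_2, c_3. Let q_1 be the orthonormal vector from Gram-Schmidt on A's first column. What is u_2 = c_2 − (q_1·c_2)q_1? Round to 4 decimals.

c_1 = (-3, -4, -3); ‖c_1‖ = 5.8310, so q_1 = (-0.5145, -0.6860, -0.5145).
q_1·c_2 = (-0.5145)·0 + (-0.6860)·(-3) + (-0.5145)·(-3) = 3.6015.
u_2 = c_2 − 3.6015·q_1 = (1.8529, -0.5294, -1.1471).

u_2 = (1.8529, -0.5294, -1.1471)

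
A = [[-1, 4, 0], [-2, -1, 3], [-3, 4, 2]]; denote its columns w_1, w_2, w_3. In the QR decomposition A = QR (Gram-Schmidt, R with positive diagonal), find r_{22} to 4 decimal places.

r_{22} = 4.3589

q_1 = w_1/‖w_1‖ = (-1, -2, -3)/3.7417 = (-0.2673, -0.5345, -0.8018).
r_{12} = q_1·w_2 = -3.7417.
u_2 = w_2 + 3.7417·q_1 = (3.0000, -3.0000, 1.0000).
r_{22} = ‖u_2‖ = 4.3589.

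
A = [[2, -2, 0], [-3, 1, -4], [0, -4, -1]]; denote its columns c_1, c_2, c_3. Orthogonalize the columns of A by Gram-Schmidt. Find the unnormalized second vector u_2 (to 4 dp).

q_1 = c_1/‖c_1‖ = (2, -3, 0)/3.6056 = (0.5547, -0.8321, 0.0000).
r_{12} = q_1·c_2 = -1.9415.
u_2 = c_2 + 1.9415·q_1 = (-0.9231, -0.6154, -4.0000).

u_2 = (-0.9231, -0.6154, -4.0000)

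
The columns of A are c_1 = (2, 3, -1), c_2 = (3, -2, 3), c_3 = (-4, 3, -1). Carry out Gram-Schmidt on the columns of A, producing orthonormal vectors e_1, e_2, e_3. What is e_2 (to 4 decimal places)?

e_2 = (0.7419, -0.2937, 0.6028)

e_1 = c_1/‖c_1‖ = (2, 3, -1)/3.7417 = (0.5345, 0.8018, -0.2673).
r_{12} = e_1·c_2 = -0.8018.
u_2 = c_2 + 0.8018·e_1 = (3.4286, -1.3571, 2.7857).
‖u_2‖ = 4.6214, so e_2 = (0.7419, -0.2937, 0.6028).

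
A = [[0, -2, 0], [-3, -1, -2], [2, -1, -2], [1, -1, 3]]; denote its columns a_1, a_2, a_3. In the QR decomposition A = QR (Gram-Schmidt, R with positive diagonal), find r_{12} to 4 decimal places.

e_1 = a_1/‖a_1‖ = (0, -3, 2, 1)/3.7417 = (0.0000, -0.8018, 0.5345, 0.2673).
r_{12} = e_1·a_2 = 0.0000.

r_{12} = 0.0000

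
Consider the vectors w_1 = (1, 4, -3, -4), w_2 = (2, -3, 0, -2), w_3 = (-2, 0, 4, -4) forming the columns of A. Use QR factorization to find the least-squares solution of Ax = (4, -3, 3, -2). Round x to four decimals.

w_1 = (1, 4, -3, -4); ‖w_1‖ = 6.4807, so e_1 = (0.1543, 0.6172, -0.4629, -0.6172).
e_1·w_2 = 0.1543·2 + 0.6172·(-3) + (-0.4629)·0 + (-0.6172)·(-2) = -0.3086.
u_2 = w_2 + 0.3086·e_1 = (2.0476, -2.8095, -0.1429, -2.1905).
‖u_2‖ = 4.1115, so e_2 = (0.4980, -0.6833, -0.0347, -0.5328).
e_1·w_3 = 0.1543·(-2) + 0.6172·0 + (-0.4629)·4 + (-0.6172)·(-4) = 0.3086; e_2·w_3 = 0.4980·(-2) + (-0.6833)·0 + (-0.0347)·4 + (-0.5328)·(-4) = 0.9960.
u_3 = w_3 − 0.3086·e_1 − 0.9960·e_2 = (-2.5437, 0.4901, 4.1775, -3.2789).
‖u_3‖ = 5.9087, so e_3 = (-0.4305, 0.0830, 0.7070, -0.5549).
Qᵀb = (-1.3887, 5.0033, 1.2600).
Back-substitute: x_3 = 1.2600/5.9087 = 0.2132.
x_2 = (5.0033 − 0.9960·0.2132)/4.1115 = 1.1652.
x_1 = (-1.3887 + 0.3086·1.1652 − 0.3086·0.2132)/6.4807 = -0.1690.

x = (-0.1690, 1.1652, 0.2132)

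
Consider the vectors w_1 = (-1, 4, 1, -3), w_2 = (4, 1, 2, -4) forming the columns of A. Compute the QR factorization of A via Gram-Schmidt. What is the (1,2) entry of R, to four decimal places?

r_{12} = 2.6943

w_1 = (-1, 4, 1, -3); ‖w_1‖ = 5.1962, so q_1 = (-0.1925, 0.7698, 0.1925, -0.5774).
r_{12} = q_1·w_2 = 2.6943.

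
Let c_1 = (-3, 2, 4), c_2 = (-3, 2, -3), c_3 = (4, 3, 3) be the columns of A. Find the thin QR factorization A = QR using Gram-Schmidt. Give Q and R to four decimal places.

c_1 = (-3, 2, 4); ‖c_1‖ = 5.3852, so e_1 = (-0.5571, 0.3714, 0.7428).
e_1·c_2 = (-0.5571)·(-3) + 0.3714·2 + 0.7428·(-3) = 0.1857.
u_2 = c_2 − 0.1857·e_1 = (-2.8966, 1.9310, -3.1379).
‖u_2‖ = 4.6867, so e_2 = (-0.6180, 0.4120, -0.6695).
e_1·c_3 = (-0.5571)·4 + 0.3714·3 + 0.7428·3 = 1.1142; e_2·c_3 = (-0.6180)·4 + 0.4120·3 + (-0.6695)·3 = -3.2447.
u_3 = c_3 − 1.1142·e_1 + 3.2447·e_2 = (2.6154, 3.9231, 0.0000).
‖u_3‖ = 4.7150, so e_3 = (0.5547, 0.8321, 0.0000).

Q = [[-0.5571, -0.6180, 0.5547], [0.3714, 0.4120, 0.8321], [0.7428, -0.6695, 0.0000]], R = [[5.3852, 0.1857, 1.1142], [0.0000, 4.6867, -3.2447], [0.0000, 0.0000, 4.7150]]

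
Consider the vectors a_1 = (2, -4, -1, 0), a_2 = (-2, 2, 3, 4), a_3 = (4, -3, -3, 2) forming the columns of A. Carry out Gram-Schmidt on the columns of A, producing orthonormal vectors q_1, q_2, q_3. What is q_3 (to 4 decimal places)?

q_3 = (0.5177, 0.4026, -0.5752, 0.4889)

a_1 = (2, -4, -1, 0); ‖a_1‖ = 4.5826, so q_1 = (0.4364, -0.8729, -0.2182, 0.0000).
q_1·a_2 = 0.4364·(-2) + (-0.8729)·2 + (-0.2182)·3 + 0.0000·4 = -3.2733.
u_2 = a_2 + 3.2733·q_1 = (-0.5714, -0.8571, 2.2857, 4.0000).
‖u_2‖ = 4.7208, so q_2 = (-0.1210, -0.1816, 0.4842, 0.8473).
q_1·a_3 = 0.4364·4 + (-0.8729)·(-3) + (-0.2182)·(-3) + 0.0000·2 = 5.0190; q_2·a_3 = (-0.1210)·4 + (-0.1816)·(-3) + 0.4842·(-3) + 0.8473·2 = 0.3026.
u_3 = a_3 − 5.0190·q_1 − 0.3026·q_2 = (1.8462, 1.4359, -2.0513, 1.7436).
‖u_3‖ = 3.5662, so q_3 = (0.5177, 0.4026, -0.5752, 0.4889).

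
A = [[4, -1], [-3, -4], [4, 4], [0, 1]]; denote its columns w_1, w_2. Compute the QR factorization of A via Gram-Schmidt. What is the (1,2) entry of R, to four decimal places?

r_{12} = 3.7482

w_1 = (4, -3, 4, 0); ‖w_1‖ = 6.4031, so q_1 = (0.6247, -0.4685, 0.6247, 0.0000).
r_{12} = q_1·w_2 = 3.7482.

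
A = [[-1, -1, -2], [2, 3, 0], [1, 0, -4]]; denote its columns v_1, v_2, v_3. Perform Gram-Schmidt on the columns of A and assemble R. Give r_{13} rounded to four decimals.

q_1 = v_1/‖v_1‖ = (-1, 2, 1)/2.4495 = (-0.4082, 0.8165, 0.4082).
r_{13} = q_1·v_3 = -0.8165.

r_{13} = -0.8165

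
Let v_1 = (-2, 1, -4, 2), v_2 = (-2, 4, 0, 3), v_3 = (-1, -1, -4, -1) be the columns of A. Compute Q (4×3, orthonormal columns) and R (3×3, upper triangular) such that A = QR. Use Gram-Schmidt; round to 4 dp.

Q = [[-0.4000, -0.1913, -0.2903], [0.2000, 0.7478, 0.4701], [-0.8000, 0.4870, -0.1475], [0.4000, 0.4087, -0.8203]], R = [[5.0000, 2.8000, 3.0000], [0.0000, 4.6000, -2.9130], [0.0000, 0.0000, 1.2305]]

v_1 = (-2, 1, -4, 2); ‖v_1‖ = 5.0000, so q_1 = (-0.4000, 0.2000, -0.8000, 0.4000).
q_1·v_2 = (-0.4000)·(-2) + 0.2000·4 + (-0.8000)·0 + 0.4000·3 = 2.8000.
u_2 = v_2 − 2.8000·q_1 = (-0.8800, 3.4400, 2.2400, 1.8800).
‖u_2‖ = 4.6000, so q_2 = (-0.1913, 0.7478, 0.4870, 0.4087).
q_1·v_3 = (-0.4000)·(-1) + 0.2000·(-1) + (-0.8000)·(-4) + 0.4000·(-1) = 3.0000; q_2·v_3 = (-0.1913)·(-1) + 0.7478·(-1) + 0.4870·(-4) + 0.4087·(-1) = -2.9130.
u_3 = v_3 − 3.0000·q_1 + 2.9130·q_2 = (-0.3573, 0.5784, -0.1815, -1.0095).
‖u_3‖ = 1.2305, so q_3 = (-0.2903, 0.4701, -0.1475, -0.8203).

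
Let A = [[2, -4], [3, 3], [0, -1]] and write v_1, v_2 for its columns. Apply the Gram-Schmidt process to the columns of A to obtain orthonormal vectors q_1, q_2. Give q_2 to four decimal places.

v_1 = (2, 3, 0); ‖v_1‖ = 3.6056, so q_1 = (0.5547, 0.8321, 0.0000).
q_1·v_2 = 0.5547·(-4) + 0.8321·3 + 0.0000·(-1) = 0.2774.
u_2 = v_2 − 0.2774·q_1 = (-4.1538, 2.7692, -1.0000).
‖u_2‖ = 5.0915, so q_2 = (-0.8158, 0.5439, -0.1964).

q_2 = (-0.8158, 0.5439, -0.1964)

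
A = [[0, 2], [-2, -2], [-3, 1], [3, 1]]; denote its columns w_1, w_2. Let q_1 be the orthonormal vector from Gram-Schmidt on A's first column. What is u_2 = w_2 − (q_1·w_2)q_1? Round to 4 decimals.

q_1 = w_1/‖w_1‖ = (0, -2, -3, 3)/4.6904 = (0.0000, -0.4264, -0.6396, 0.6396).
r_{12} = q_1·w_2 = 0.8528.
u_2 = w_2 − 0.8528·q_1 = (2.0000, -1.6364, 1.5455, 0.4545).

u_2 = (2.0000, -1.6364, 1.5455, 0.4545)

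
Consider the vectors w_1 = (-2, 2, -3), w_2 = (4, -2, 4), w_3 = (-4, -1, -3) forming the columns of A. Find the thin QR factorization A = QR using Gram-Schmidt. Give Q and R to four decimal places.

w_1 = (-2, 2, -3); ‖w_1‖ = 4.1231, so e_1 = (-0.4851, 0.4851, -0.7276).
e_1·w_2 = (-0.4851)·4 + 0.4851·(-2) + (-0.7276)·4 = -5.8209.
u_2 = w_2 + 5.8209·e_1 = (1.1765, 0.8235, -0.2353).
‖u_2‖ = 1.4552, so e_2 = (0.8085, 0.5659, -0.1617).
e_1·w_3 = (-0.4851)·(-4) + 0.4851·(-1) + (-0.7276)·(-3) = 3.6380; e_2·w_3 = 0.8085·(-4) + 0.5659·(-1) + (-0.1617)·(-3) = -3.3147.
u_3 = w_3 − 3.6380·e_1 + 3.3147·e_2 = (0.4444, -0.8889, -0.8889).
‖u_3‖ = 1.3333, so e_3 = (0.3333, -0.6667, -0.6667).

Q = [[-0.4851, 0.8085, 0.3333], [0.4851, 0.5659, -0.6667], [-0.7276, -0.1617, -0.6667]], R = [[4.1231, -5.8209, 3.6380], [0.0000, 1.4552, -3.3147], [0.0000, 0.0000, 1.3333]]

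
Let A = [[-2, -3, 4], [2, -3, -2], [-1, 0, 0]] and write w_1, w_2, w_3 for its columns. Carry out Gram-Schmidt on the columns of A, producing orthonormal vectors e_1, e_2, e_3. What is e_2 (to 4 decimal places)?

e_2 = (-0.7071, -0.7071, 0.0000)

w_1 = (-2, 2, -1); ‖w_1‖ = 3.0000, so e_1 = (-0.6667, 0.6667, -0.3333).
e_1·w_2 = (-0.6667)·(-3) + 0.6667·(-3) + (-0.3333)·0 = 0.0000.
u_2 = w_2 − 0.0000·e_1 = (-3.0000, -3.0000, 0.0000).
‖u_2‖ = 4.2426, so e_2 = (-0.7071, -0.7071, 0.0000).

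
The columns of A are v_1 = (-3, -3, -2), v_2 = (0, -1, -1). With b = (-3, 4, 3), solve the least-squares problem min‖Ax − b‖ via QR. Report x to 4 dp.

x = (0.8947, -5.7368)

q_1 = v_1/‖v_1‖ = (-3, -3, -2)/4.6904 = (-0.6396, -0.6396, -0.4264).
r_{12} = q_1·v_2 = 1.0660.
u_2 = v_2 − 1.0660·q_1 = (0.6818, -0.3182, -0.5455).
‖u_2‖ = 0.9293, so q_2 = (0.7337, -0.3424, -0.5869).
Qᵀb = (-1.9188, -5.3314).
Back-substitute: x_2 = -5.3314/0.9293 = -5.7368.
x_1 = (-1.9188 − 1.0660·(-5.7368))/4.6904 = 0.8947.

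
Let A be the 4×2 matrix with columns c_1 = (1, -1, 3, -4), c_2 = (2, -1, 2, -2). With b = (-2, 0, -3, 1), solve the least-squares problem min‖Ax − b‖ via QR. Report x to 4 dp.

c_1 = (1, -1, 3, -4); ‖c_1‖ = 5.1962, so q_1 = (0.1925, -0.1925, 0.5774, -0.7698).
q_1·c_2 = 0.1925·2 + (-0.1925)·(-1) + 0.5774·2 + (-0.7698)·(-2) = 3.2717.
u_2 = c_2 − 3.2717·q_1 = (1.3704, -0.3704, 0.1111, 0.5185).
‖u_2‖ = 1.5154, so q_2 = (0.9043, -0.2444, 0.0733, 0.3422).
Qᵀb = (-2.8868, -1.6864).
Back-substitute: x_2 = -1.6864/1.5154 = -1.1129.
x_1 = (-2.8868 − 3.2717·(-1.1129))/5.1962 = 0.1452.

x = (0.1452, -1.1129)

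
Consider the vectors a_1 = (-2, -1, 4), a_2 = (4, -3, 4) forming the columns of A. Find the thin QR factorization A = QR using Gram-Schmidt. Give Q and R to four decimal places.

Q = [[-0.4364, 0.8503], [-0.2182, -0.4171], [0.8729, 0.3209]], R = [[4.5826, 2.4004], [0.0000, 5.9362]]

a_1 = (-2, -1, 4); ‖a_1‖ = 4.5826, so q_1 = (-0.4364, -0.2182, 0.8729).
q_1·a_2 = (-0.4364)·4 + (-0.2182)·(-3) + 0.8729·4 = 2.4004.
u_2 = a_2 − 2.4004·q_1 = (5.0476, -2.4762, 1.9048).
‖u_2‖ = 5.9362, so q_2 = (0.8503, -0.4171, 0.3209).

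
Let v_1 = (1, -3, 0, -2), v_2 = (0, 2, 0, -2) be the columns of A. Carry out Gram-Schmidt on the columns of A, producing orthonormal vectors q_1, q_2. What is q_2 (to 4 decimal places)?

v_1 = (1, -3, 0, -2); ‖v_1‖ = 3.7417, so q_1 = (0.2673, -0.8018, 0.0000, -0.5345).
q_1·v_2 = 0.2673·0 + (-0.8018)·2 + 0.0000·0 + (-0.5345)·(-2) = -0.5345.
u_2 = v_2 + 0.5345·q_1 = (0.1429, 1.5714, 0.0000, -2.2857).
‖u_2‖ = 2.7775, so q_2 = (0.0514, 0.5658, 0.0000, -0.8230).

q_2 = (0.0514, 0.5658, 0.0000, -0.8230)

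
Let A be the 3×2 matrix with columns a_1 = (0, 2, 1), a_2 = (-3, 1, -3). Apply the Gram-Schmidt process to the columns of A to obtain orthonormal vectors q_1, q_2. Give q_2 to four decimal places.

a_1 = (0, 2, 1); ‖a_1‖ = 2.2361, so q_1 = (0.0000, 0.8944, 0.4472).
q_1·a_2 = 0.0000·(-3) + 0.8944·1 + 0.4472·(-3) = -0.4472.
u_2 = a_2 + 0.4472·q_1 = (-3.0000, 1.4000, -2.8000).
‖u_2‖ = 4.3359, so q_2 = (-0.6919, 0.3229, -0.6458).

q_2 = (-0.6919, 0.3229, -0.6458)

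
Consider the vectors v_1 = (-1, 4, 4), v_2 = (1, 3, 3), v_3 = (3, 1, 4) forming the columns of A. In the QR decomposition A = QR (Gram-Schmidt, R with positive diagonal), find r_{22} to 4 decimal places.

v_1 = (-1, 4, 4); ‖v_1‖ = 5.7446, so e_1 = (-0.1741, 0.6963, 0.6963).
e_1·v_2 = (-0.1741)·1 + 0.6963·3 + 0.6963·3 = 4.0038.
u_2 = v_2 − 4.0038·e_1 = (1.6970, 0.2121, 0.2121).
r_{22} = ‖u_2‖ = 1.7233.

r_{22} = 1.7233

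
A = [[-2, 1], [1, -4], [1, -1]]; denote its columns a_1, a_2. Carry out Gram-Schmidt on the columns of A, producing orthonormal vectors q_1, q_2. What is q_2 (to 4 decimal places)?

q_2 = (-0.4252, -0.9035, 0.0531)

a_1 = (-2, 1, 1); ‖a_1‖ = 2.4495, so q_1 = (-0.8165, 0.4082, 0.4082).
q_1·a_2 = (-0.8165)·1 + 0.4082·(-4) + 0.4082·(-1) = -2.8577.
u_2 = a_2 + 2.8577·q_1 = (-1.3333, -2.8333, 0.1667).
‖u_2‖ = 3.1358, so q_2 = (-0.4252, -0.9035, 0.0531).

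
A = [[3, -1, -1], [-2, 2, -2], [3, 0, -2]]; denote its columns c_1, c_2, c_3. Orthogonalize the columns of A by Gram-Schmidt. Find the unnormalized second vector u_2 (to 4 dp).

u_2 = (-0.0455, 1.3636, 0.9545)

q_1 = c_1/‖c_1‖ = (3, -2, 3)/4.6904 = (0.6396, -0.4264, 0.6396).
r_{12} = q_1·c_2 = -1.4924.
u_2 = c_2 + 1.4924·q_1 = (-0.0455, 1.3636, 0.9545).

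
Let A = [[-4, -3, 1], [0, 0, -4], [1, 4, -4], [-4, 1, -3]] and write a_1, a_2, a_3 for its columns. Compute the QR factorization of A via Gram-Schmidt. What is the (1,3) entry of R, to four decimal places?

a_1 = (-4, 0, 1, -4); ‖a_1‖ = 5.7446, so e_1 = (-0.6963, 0.0000, 0.1741, -0.6963).
r_{13} = e_1·a_3 = 0.6963.

r_{13} = 0.6963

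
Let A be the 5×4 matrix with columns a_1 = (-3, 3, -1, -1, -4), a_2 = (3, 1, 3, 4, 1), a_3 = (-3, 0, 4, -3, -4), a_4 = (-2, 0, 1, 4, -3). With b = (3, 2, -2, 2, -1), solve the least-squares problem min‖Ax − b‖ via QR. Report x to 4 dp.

q_1 = a_1/‖a_1‖ = (-3, 3, -1, -1, -4)/6.0000 = (-0.5000, 0.5000, -0.1667, -0.1667, -0.6667).
r_{12} = q_1·a_2 = -2.8333.
u_2 = a_2 + 2.8333·q_1 = (1.5833, 2.4167, 2.5278, 3.5278, -0.8889).
‖u_2‖ = 5.2889, so q_2 = (0.2994, 0.4569, 0.4779, 0.6670, -0.1681).
r_{13} = q_1·a_3 = 4.0000; r_{23} = q_2·a_3 = -0.3151.
u_3 = a_3 − 4.0000·q_1 + 0.3151·q_2 = (-0.9057, -1.8560, 4.8173, -2.1231, -1.3863).
‖u_3‖ = 5.8224, so q_3 = (-0.1555, -0.3188, 0.8274, -0.3646, -0.2381).
r_{14} = q_1·a_4 = 2.1667; r_{24} = q_2·a_4 = 3.0515; r_{34} = q_3·a_4 = 0.3942.
u_4 = a_4 − 2.1667·q_1 − 3.0515·q_2 − 0.3942·q_3 = (-1.7689, -2.3520, -0.4234, 2.4694, -0.9489).
‖u_4‖ = 3.9798, so q_4 = (-0.4445, -0.5910, -0.1064, 0.6205, -0.2384).
Qᵀb = (0.1667, 2.3582, -3.2501, -0.8232).
Back-substitute: x_4 = -0.8232/3.9798 = -0.2068.
x_3 = (-3.2501 − 0.3942·(-0.2068))/5.8224 = -0.5442.
x_2 = (2.3582 + 0.3151·(-0.5442) − 3.0515·(-0.2068))/5.2889 = 0.5328.
x_1 = (0.1667 + 2.8333·0.5328 − 4.0000·(-0.5442) − 2.1667·(-0.2068))/6.0000 = 0.7169.

x = (0.7169, 0.5328, -0.5442, -0.2068)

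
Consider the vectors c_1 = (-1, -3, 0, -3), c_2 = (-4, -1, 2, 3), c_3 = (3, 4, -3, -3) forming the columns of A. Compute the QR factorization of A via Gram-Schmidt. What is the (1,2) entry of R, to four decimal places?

e_1 = c_1/‖c_1‖ = (-1, -3, 0, -3)/4.3589 = (-0.2294, -0.6882, 0.0000, -0.6882).
r_{12} = e_1·c_2 = -0.4588.

r_{12} = -0.4588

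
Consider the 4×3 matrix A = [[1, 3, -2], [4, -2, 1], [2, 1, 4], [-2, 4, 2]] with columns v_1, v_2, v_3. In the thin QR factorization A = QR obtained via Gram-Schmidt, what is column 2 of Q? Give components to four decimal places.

q_2 = (0.6858, -0.0478, 0.3748, 0.6220)

v_1 = (1, 4, 2, -2); ‖v_1‖ = 5.0000, so q_1 = (0.2000, 0.8000, 0.4000, -0.4000).
q_1·v_2 = 0.2000·3 + 0.8000·(-2) + 0.4000·1 + (-0.4000)·4 = -2.2000.
u_2 = v_2 + 2.2000·q_1 = (3.4400, -0.2400, 1.8800, 3.1200).
‖u_2‖ = 5.0160, so q_2 = (0.6858, -0.0478, 0.3748, 0.6220).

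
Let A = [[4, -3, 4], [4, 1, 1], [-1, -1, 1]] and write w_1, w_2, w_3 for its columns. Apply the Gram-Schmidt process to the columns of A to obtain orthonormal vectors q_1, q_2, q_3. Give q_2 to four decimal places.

q_1 = w_1/‖w_1‖ = (4, 4, -1)/5.7446 = (0.6963, 0.6963, -0.1741).
r_{12} = q_1·w_2 = -1.2185.
u_2 = w_2 + 1.2185·q_1 = (-2.1515, 1.8485, -1.2121).
‖u_2‖ = 3.0847, so q_2 = (-0.6975, 0.5992, -0.3930).

q_2 = (-0.6975, 0.5992, -0.3930)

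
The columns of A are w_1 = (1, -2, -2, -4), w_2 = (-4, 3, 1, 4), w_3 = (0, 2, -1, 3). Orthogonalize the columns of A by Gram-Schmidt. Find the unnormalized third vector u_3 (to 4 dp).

w_1 = (1, -2, -2, -4); ‖w_1‖ = 5.0000, so e_1 = (0.2000, -0.4000, -0.4000, -0.8000).
e_1·w_2 = 0.2000·(-4) + (-0.4000)·3 + (-0.4000)·1 + (-0.8000)·4 = -5.6000.
u_2 = w_2 + 5.6000·e_1 = (-2.8800, 0.7600, -1.2400, -0.4800).
‖u_2‖ = 3.2619, so e_2 = (-0.8829, 0.2330, -0.3801, -0.1472).
e_1·w_3 = 0.2000·0 + (-0.4000)·2 + (-0.4000)·(-1) + (-0.8000)·3 = -2.8000; e_2·w_3 = (-0.8829)·0 + 0.2330·2 + (-0.3801)·(-1) + (-0.1472)·3 = 0.4047.
u_3 = w_3 + 2.8000·e_1 − 0.4047·e_2 = (0.9173, 0.7857, -1.9662, 0.8195).

u_3 = (0.9173, 0.7857, -1.9662, 0.8195)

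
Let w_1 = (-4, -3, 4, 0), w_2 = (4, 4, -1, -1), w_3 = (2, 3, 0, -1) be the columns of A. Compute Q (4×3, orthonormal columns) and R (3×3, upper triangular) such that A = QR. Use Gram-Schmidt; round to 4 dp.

Q = [[-0.6247, 0.2923, -0.7184], [-0.4685, 0.5521, 0.5860], [0.6247, 0.7064, -0.2788], [0.0000, -0.3329, -0.2505]], R = [[6.4031, -4.9976, -2.6550], [0.0000, 3.0041, 2.5738], [0.0000, 0.0000, 0.5719]]

w_1 = (-4, -3, 4, 0); ‖w_1‖ = 6.4031, so q_1 = (-0.6247, -0.4685, 0.6247, 0.0000).
q_1·w_2 = (-0.6247)·4 + (-0.4685)·4 + 0.6247·(-1) + 0.0000·(-1) = -4.9976.
u_2 = w_2 + 4.9976·q_1 = (0.8780, 1.6585, 2.1220, -1.0000).
‖u_2‖ = 3.0041, so q_2 = (0.2923, 0.5521, 0.7064, -0.3329).
q_1·w_3 = (-0.6247)·2 + (-0.4685)·3 + 0.6247·0 + 0.0000·(-1) = -2.6550; q_2·w_3 = 0.2923·2 + 0.5521·3 + 0.7064·0 + (-0.3329)·(-1) = 2.5738.
u_3 = w_3 + 2.6550·q_1 − 2.5738·q_2 = (-0.4108, 0.3351, -0.1595, -0.1432).
‖u_3‖ = 0.5719, so q_3 = (-0.7184, 0.5860, -0.2788, -0.2505).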